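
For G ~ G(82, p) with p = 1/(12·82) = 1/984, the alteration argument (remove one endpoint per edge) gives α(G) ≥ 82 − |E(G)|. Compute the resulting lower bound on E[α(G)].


E[|E(G)|] = C(82, 2)·p = 3321 · (1/984) = 27/8.
E[α(G)] ≥ n − E[|E(G)|] = 82 − 27/8 = 629/8.
Numerically: ≈ 78.6250.
(This is only a lower bound; the true E[α(G)] may be larger.)

E[α(G)] ≥ 629/8 ≈ 78.6250.


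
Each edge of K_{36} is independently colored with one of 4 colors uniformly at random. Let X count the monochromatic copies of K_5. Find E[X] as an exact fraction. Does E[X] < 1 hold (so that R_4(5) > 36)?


E[X] = C(36, 5) · 4^{1 − 10} = 376992 · 4^{−9} = 376992/262144.
As a reduced fraction: E[X] = 11781/8192 ≈ 1.4381.
Is E[X] < 1? NO.
Since E[X] ≥ 1, the first-moment bound is inconclusive at n = 36; it does NOT by itself certify R_4(5) > 36.

E[X] = 11781/8192 ≈ 1.4381; E[X] ≥ 1; first-moment method inconclusive here.


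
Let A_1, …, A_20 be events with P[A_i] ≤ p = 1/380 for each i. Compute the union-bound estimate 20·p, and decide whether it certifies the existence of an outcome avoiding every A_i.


Union bound: P[∪_{i=1}^{20} A_i] ≤ Σ_i P[A_i] ≤ 20·p = 20·(1/380) = 1/19.
Numerically: 1/19 ≈ 0.053.
Is 1/19 < 1? YES.
Since P[∪ A_i] ≤ 1/19 < 1, the complement has P[∩ A_i^c] ≥ 1 − 1/19 = 18/19 > 0, so some outcome avoids every A_i.

20·p = 1/19 ≈ 0.053; existence CERTIFIED by the union bound.


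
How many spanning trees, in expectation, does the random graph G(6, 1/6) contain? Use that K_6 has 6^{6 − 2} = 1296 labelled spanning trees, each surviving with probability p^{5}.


K_6 has 6^{6 − 2} = 1296 labelled spanning trees.
For each such spanning tree H, let X_H = 1 if all 5 edges of H are present in G. Then P[X_H = 1] = p^{5} = (1/6)^{5} = 1/7776.
By linearity: E[X] = Σ_H E[X_H] = 1296 · p^{5} = 1296 · 1/7776 = 1/6.
Numerically: E[X] ≈ 0.16667.

E[X] = 1296 · (1/6)^{5} = 1/6 ≈ 0.16667.


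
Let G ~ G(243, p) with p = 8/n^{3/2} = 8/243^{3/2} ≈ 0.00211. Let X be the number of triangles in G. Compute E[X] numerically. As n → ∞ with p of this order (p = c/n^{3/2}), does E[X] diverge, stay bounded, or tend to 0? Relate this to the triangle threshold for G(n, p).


Number of potential triangles: C(243, 3) = 2362041.
Each occurs with probability p³ ≈ (0.00211)³ ≈ 9.41980e-09.
By linearity: E[X] = C(243, 3)·p³ ≈ 2362041 · 9.41980e-09 ≈ 0.022.
Since α = 3/2 > 1, p = c/n^{3/2} = o(1/n) is below the triangle threshold p ~ 1/n. Asymptotically E[X] ~ (c³/6)·n^{3(1−α)} = (8³/6)·n^{-1.5} → 0, so by Markov's inequality G has no triangles w.h.p.

E[X] ≈ 0.022; in regime p = Θ(1/n^{3/2}) E[X] tends to 0 (below the triangle threshold p ~ 1/n).


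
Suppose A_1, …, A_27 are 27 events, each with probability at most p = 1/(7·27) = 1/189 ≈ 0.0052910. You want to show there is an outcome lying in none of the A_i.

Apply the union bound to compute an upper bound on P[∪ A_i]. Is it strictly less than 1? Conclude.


Union bound: P[∪_{i=1}^{27} A_i] ≤ Σ_i P[A_i] ≤ 27·p = 27·(1/189) = 1/7.
Numerically: 1/7 ≈ 0.1428571.
Is 1/7 < 1? YES.
Since P[∪ A_i] ≤ 1/7 < 1, the complement has P[∩ A_i^c] ≥ 1 − 1/7 = 6/7 > 0, so some outcome avoids every A_i.

27·p = 1/7 ≈ 0.1428571; existence CERTIFIED by the union bound.


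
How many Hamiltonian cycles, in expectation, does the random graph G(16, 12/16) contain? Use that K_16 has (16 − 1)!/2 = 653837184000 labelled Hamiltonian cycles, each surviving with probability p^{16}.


K_16 has (16 − 1)!/2 = 653837184000 labelled Hamiltonian cycles.
For each such Hamiltonian cycle H, let X_H = 1 if all 16 edges of H are present in G. Then P[X_H = 1] = p^{16} = (3/4)^{16} = 43046721/4294967296.
By linearity: E[X] = Σ_H E[X_H] = 653837184000 · p^{16} = 653837184000 · 43046721/4294967296 = 27485885585032875/4194304.
Numerically: E[X] ≈ 6.55e+09.

E[X] = 653837184000 · (3/4)^{16} = 27485885585032875/4194304 ≈ 6.55e+09.


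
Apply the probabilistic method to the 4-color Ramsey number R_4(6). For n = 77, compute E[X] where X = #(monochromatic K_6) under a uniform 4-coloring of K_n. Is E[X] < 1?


E[X] = C(77, 6) · 4^{1 − 15} = 237093780 · 4^{−14} = 237093780/268435456.
As a reduced fraction: E[X] = 59273445/67108864 ≈ 0.8832432.
Is E[X] < 1? YES.
Since E[X] < 1, there exists a 4-coloring of K_{77} with no monochromatic K_6; hence R_4(6) > 77.

E[X] = 59273445/67108864 ≈ 0.8832432; E[X] < 1, so R_4(6) > 77.


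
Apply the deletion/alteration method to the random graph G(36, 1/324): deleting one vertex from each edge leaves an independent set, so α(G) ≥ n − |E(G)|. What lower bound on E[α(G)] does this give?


E[|E(G)|] = C(36, 2)·p = 630 · (1/324) = 35/18.
E[α(G)] ≥ n − E[|E(G)|] = 36 − 35/18 = 613/18.
Numerically: ≈ 34.056.
(This is only a lower bound; the true E[α(G)] may be larger.)

E[α(G)] ≥ 613/18 ≈ 34.056.


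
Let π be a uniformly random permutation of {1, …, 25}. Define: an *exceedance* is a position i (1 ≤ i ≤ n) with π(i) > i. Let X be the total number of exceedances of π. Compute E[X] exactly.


Write X = Σ_{i=1}^{25} X_i, where X_i = 1_{π(i) > i}.
For each fixed i, π(i) is uniform over {1, …, 25} (marginal of a uniform permutation), so P[π(i) > i] = (n − i)/n. Summing: Σ_{i=1}^{25} (n − i)/n = (0 + 1 + … + 24)/25 = 25(25 − 1)/(2·25) = (25 − 1)/2.
Hence E[X] = Σ_{i=1}^{25} (25 − i)/25 = 12 ≈ 12.000000.

E[X] = 12 = 12.000000.


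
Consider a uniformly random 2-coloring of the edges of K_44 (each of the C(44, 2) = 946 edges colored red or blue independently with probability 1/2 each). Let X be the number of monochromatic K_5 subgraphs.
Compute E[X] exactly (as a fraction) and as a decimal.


Let X = Σ_S X_S over the C(44, 5) = 1086008 subsets S of size 5, where X_S = 1 if the K_5 on S is monochromatic.
For a fixed S, the K_5 on S has C(5, 2) = 10 edges. P[all 10 edges red] = (1/2)^10, and likewise for blue, so P[monochromatic] = 2·(1/2)^10 = 2^{1 − 10} = 1/512.
By linearity: E[X] = C(44, 5) · 2^{1 − 10} = 1086008 · 1/512 = 135751/64.
Numerically: E[X] ≈ 2121.10938.

E[X] = C(44,5)·2^(1−C(5,2)) = 135751/64 ≈ 2121.10938.


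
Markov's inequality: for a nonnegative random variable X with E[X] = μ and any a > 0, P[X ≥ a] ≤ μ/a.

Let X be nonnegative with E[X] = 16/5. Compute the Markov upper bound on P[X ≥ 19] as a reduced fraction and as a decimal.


μ = E[X] = 16/5, a = 19.
Markov: P[X ≥ 19] ≤ μ/a = (16/5)/19 = 16/95.
Numerically: ≈ 0.168421.
(Since a = 19 > μ = 3.200000, the bound 16/95 is < 1 and informative.)

P[X ≥ 19] ≤ 16/95 ≈ 0.168421.


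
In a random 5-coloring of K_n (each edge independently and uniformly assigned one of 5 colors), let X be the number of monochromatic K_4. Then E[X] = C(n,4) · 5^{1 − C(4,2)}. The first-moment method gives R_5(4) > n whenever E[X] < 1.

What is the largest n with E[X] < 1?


We need C(n, 4) · 5^{1 − 6} < 1, i.e. C(n, 4) < 5^{6 − 1} = 3125.
Check values of n near the boundary:
  n = 15: C(15, 4) = 1365; 1365 < 3125? YES
  n = 16: C(16, 4) = 1820; 1820 < 3125? YES
  n = 17: C(17, 4) = 2380; 2380 < 3125? YES
  n = 18: C(18, 4) = 3060; 3060 < 3125? YES
  n = 19: C(19, 4) = 3876; 3876 < 3125? NO
  n = 20: C(20, 4) = 4845; 4845 < 3125? NO
  n = 21: C(21, 4) = 5985; 5985 < 3125? NO
The largest n with C(n, 4) < 3125 is n = 18 (where E[X] = 612/625 ≈ 0.97920). Hence R_5(4) > 18, i.e. R_5(4) ≥ 19.

Largest n = 18; hence R_5(4) > 18.


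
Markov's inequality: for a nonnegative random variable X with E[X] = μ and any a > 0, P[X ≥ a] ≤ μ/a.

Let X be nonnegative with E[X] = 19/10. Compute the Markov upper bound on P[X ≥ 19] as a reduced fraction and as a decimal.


μ = E[X] = 19/10, a = 19.
Markov: P[X ≥ 19] ≤ μ/a = (19/10)/19 = 1/10.
Numerically: ≈ 0.100000.
(Since a = 19 > μ = 1.900000, the bound 1/10 is < 1 and informative.)

P[X ≥ 19] ≤ 1/10 ≈ 0.100000.


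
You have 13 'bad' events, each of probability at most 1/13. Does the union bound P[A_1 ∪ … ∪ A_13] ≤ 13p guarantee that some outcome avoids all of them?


Union bound: P[∪_{i=1}^{13} A_i] ≤ Σ_i P[A_i] ≤ 13·p = 13·(1/13) = 1.
Numerically: 1 ≈ 1.0000.
Is 1 < 1? NO.
Since the bound 1 is ≥ 1, the union bound is uninformative here; it does NOT by itself certify existence.

13·p = 1 ≈ 1.0000; existence NOT certified by the union bound.


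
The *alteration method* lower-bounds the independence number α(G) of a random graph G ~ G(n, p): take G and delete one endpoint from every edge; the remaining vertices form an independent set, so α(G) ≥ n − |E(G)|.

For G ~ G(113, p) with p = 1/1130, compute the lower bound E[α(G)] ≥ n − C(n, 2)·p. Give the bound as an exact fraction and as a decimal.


E[|E(G)|] = C(113, 2)·p = 6328 · (1/1130) = 28/5.
E[α(G)] ≥ n − E[|E(G)|] = 113 − 28/5 = 537/5.
Numerically: ≈ 107.400.
(This is only a lower bound; the true E[α(G)] may be larger.)

E[α(G)] ≥ 537/5 ≈ 107.400.


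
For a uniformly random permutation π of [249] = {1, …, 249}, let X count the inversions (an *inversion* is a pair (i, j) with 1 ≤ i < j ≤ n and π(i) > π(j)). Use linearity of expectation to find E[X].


Write X = Σ X_I over the C(249, 2) = 30876 pairs i < j, with X_I the indicator of one inversion.
There are 30876 indicators.
For each fixed pair i < j, the values π(i) and π(j) are two distinct elements of {1, …, 249} in uniformly random order; by symmetry P[π(i) > π(j)] = 1/2.
By linearity: E[X] = 30876 · (1/2) = C(249, 2) · (1/2) = 30876/2 = 15438 ≈ 15438.0000.

E[X] = 15438 = 15438.0000.


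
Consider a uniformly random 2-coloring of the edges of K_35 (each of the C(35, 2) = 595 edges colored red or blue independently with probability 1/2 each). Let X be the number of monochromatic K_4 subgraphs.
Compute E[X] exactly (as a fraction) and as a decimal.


Let X = Σ_S X_S over the C(35, 4) = 52360 subsets S of size 4, where X_S = 1 if the K_4 on S is monochromatic.
For a fixed S, the K_4 on S has C(4, 2) = 6 edges. P[all 6 edges red] = (1/2)^6, and likewise for blue, so P[monochromatic] = 2·(1/2)^6 = 2^{1 − 6} = 1/32.
By linearity: E[X] = C(35, 4) · 2^{1 − 6} = 52360 · 1/32 = 6545/4.
Numerically: E[X] ≈ 1636.25000.

E[X] = C(35,4)·2^(1−C(4,2)) = 6545/4 ≈ 1636.25000.


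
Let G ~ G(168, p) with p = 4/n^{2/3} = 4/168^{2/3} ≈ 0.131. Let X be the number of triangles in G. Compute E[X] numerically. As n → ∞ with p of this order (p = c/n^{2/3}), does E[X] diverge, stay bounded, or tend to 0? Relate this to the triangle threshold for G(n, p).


Number of potential triangles: C(168, 3) = 776216.
Each occurs with probability p³ ≈ (0.131)³ ≈ 2.26757e-03.
By linearity: E[X] = C(168, 3)·p³ ≈ 776216 · 2.26757e-03 ≈ 1760.127.
Since α = 2/3 < 1, p = c/n^{2/3} ≫ 1/n is above the triangle threshold p ~ 1/n. Asymptotically E[X] ~ (c³/6)·n^{3(1−α)} = (4³/6)·n^{1} → ∞; triangles are abundant w.h.p.

E[X] ≈ 1760.127; in regime p = Θ(1/n^{2/3}) E[X] diverges (above the triangle threshold p ~ 1/n).


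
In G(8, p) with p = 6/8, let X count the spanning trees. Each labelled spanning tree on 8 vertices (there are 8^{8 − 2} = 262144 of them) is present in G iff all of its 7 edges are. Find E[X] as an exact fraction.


K_8 has 8^{8 − 2} = 262144 labelled spanning trees.
For each such spanning tree H, let X_H = 1 if all 7 edges of H are present in G. Then P[X_H = 1] = p^{7} = (3/4)^{7} = 2187/16384.
Summing the indicators: E[X] = Σ_H E[X_H] = 262144 · p^{7} = 262144 · 2187/16384 = 34992.
Numerically: E[X] ≈ 34992.

E[X] = 262144 · (3/4)^{7} = 34992 ≈ 34992.


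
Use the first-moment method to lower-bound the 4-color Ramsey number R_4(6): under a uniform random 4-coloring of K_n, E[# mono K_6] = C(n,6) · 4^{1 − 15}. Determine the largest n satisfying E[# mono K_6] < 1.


We need C(n, 6) · 4^{1 − 15} < 1, i.e. C(n, 6) < 4^{15 − 1} = 268435456.
Check values of n near the boundary:
  n = 77: C(77, 6) = 237093780; 237093780 < 268435456? YES
  n = 78: C(78, 6) = 256851595; 256851595 < 268435456? YES
  n = 79: C(79, 6) = 277962685; 277962685 < 268435456? NO
The largest n with C(n, 6) < 268435456 is n = 78 (where E[X] = 256851595/268435456 ≈ 0.9568). Hence R_4(6) > 78, i.e. R_4(6) ≥ 79.

Largest n = 78; hence R_4(6) > 78.


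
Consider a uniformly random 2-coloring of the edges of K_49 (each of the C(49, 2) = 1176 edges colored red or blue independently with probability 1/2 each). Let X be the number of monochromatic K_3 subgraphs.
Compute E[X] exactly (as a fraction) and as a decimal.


Let X = Σ_S X_S over the C(49, 3) = 18424 subsets S of size 3, where X_S = 1 if the K_3 on S is monochromatic.
For a fixed S, the K_3 on S has C(3, 2) = 3 edges. P[all 3 edges red] = (1/2)^3, and likewise for blue, so P[monochromatic] = 2·(1/2)^3 = 2^{1 − 3} = 1/4.
Summing: E[X] = C(49, 3) · 2^{1 − 3} = 18424 · 1/4 = 4606.
Numerically: E[X] ≈ 4606.0000.

E[X] = C(49,3)·2^(1−C(3,2)) = 4606 ≈ 4606.0000.


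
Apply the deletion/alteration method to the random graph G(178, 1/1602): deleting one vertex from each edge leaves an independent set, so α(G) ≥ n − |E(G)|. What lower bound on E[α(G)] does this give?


E[|E(G)|] = C(178, 2)·p = 15753 · (1/1602) = 59/6.
E[α(G)] ≥ n − E[|E(G)|] = 178 − 59/6 = 1009/6.
Numerically: ≈ 168.1667.
(This is only a lower bound; the true E[α(G)] may be larger.)

E[α(G)] ≥ 1009/6 ≈ 168.1667.


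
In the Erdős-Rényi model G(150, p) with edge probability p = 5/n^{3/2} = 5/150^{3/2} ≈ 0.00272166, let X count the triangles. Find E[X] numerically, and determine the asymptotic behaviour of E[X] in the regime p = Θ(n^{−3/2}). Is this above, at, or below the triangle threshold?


Number of potential triangles: C(150, 3) = 551300.
Each occurs with probability p³ ≈ (0.00272166)³ ≈ 2.01604094e-08.
By linearity: E[X] = C(150, 3)·p³ ≈ 551300 · 2.01604094e-08 ≈ 0.011114.
Since α = 3/2 > 1, p = c/n^{3/2} = o(1/n) is below the triangle threshold p ~ 1/n. Asymptotically E[X] ~ (c³/6)·n^{3(1−α)} = (5³/6)·n^{-1.5} → 0, so by Markov's inequality G has no triangles w.h.p.

E[X] ≈ 0.011114; in regime p = Θ(1/n^{3/2}) E[X] tends to 0 (below the triangle threshold p ~ 1/n).


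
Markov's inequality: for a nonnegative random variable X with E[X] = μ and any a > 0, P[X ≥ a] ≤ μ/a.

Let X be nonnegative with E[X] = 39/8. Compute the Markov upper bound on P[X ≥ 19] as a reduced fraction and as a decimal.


μ = E[X] = 39/8, a = 19.
Markov: P[X ≥ 19] ≤ μ/a = (39/8)/19 = 39/152.
Numerically: ≈ 0.25658.
(Since a = 19 > μ = 4.87500, the bound 39/152 is < 1 and informative.)

P[X ≥ 19] ≤ 39/152 ≈ 0.25658.


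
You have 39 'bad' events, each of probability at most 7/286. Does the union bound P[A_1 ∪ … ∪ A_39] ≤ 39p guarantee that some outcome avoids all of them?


Union bound: P[∪_{i=1}^{39} A_i] ≤ Σ_i P[A_i] ≤ 39·p = 39·(7/286) = 21/22.
Numerically: 21/22 ≈ 0.95455.
Is 21/22 < 1? YES.
Since P[∪ A_i] ≤ 21/22 < 1, the complement has P[∩ A_i^c] ≥ 1 − 21/22 = 1/22 > 0, so some outcome avoids every A_i.

39·p = 21/22 ≈ 0.95455; existence CERTIFIED by the union bound.


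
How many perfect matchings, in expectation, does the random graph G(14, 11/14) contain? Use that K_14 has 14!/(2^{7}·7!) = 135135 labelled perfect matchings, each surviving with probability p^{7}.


K_14 has 14!/(2^{7}·7!) = 135135 labelled perfect matchings.
For each such perfect matching H, let X_H = 1 if all 7 edges of H are present in G. Then P[X_H = 1] = p^{7} = (11/14)^{7} = 19487171/105413504.
By linearity: E[X] = Σ_H E[X_H] = 135135 · p^{7} = 135135 · 19487171/105413504 = 376199836155/15059072.
Numerically: E[X] ≈ 2.5e+04.

E[X] = 135135 · (11/14)^{7} = 376199836155/15059072 ≈ 2.5e+04.


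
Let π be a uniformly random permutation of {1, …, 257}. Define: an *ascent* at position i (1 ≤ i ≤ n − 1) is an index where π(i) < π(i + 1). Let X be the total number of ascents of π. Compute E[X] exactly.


Write X = Σ X_I over i = 1, …, 256, with X_I the indicator of one ascent.
There are 256 indicators.
For each fixed i, the pair (π(i), π(i+1)) is a uniformly random ordered pair of distinct values from {1, …, 257}; by symmetry P[π(i) < π(i+1)] = 1/2.
By linearity: E[X] = 256 · (1/2) = (257 − 1) · (1/2) = 128 ≈ 128.000.

E[X] = 128 = 128.000.


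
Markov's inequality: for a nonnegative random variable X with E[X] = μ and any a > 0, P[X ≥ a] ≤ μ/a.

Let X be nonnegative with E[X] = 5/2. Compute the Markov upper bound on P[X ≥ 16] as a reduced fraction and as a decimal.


μ = E[X] = 5/2, a = 16.
Markov: P[X ≥ 16] ≤ μ/a = (5/2)/16 = 5/32.
Numerically: ≈ 0.1562.
(Since a = 16 > μ = 2.5000, the bound 5/32 is < 1 and informative.)

P[X ≥ 16] ≤ 5/32 ≈ 0.1562.


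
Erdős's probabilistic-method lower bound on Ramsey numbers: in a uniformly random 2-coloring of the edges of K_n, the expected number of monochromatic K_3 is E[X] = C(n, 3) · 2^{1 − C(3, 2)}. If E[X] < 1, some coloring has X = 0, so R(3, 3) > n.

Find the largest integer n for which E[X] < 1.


We need C(n, 3) · 2^{1 − 3} < 1, i.e. C(n, 3) < 2^{3 − 1} = 4.
Check values of n near the boundary:
  n = 3: C(3, 3) = 1; 1 < 4? YES
  n = 4: C(4, 3) = 4; 4 < 4? NO
  n = 5: C(5, 3) = 10; 10 < 4? NO
  n = 6: C(6, 3) = 20; 20 < 4? NO
The largest n with C(n, 3) < 4 is n = 3 (where E[X] = 1/4 ≈ 0.2500). Hence R(3, 3) > 3, i.e. R(3, 3) ≥ 4.

Largest n = 3; hence R(3, 3) > 3.


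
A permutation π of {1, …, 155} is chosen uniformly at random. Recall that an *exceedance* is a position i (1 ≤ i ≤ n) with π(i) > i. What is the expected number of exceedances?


Write X = Σ_{i=1}^{155} X_i, where X_i = 1_{π(i) > i}.
For each fixed i, π(i) is uniform over {1, …, 155} (marginal of a uniform permutation), so P[π(i) > i] = (n − i)/n. Summing: Σ_{i=1}^{155} (n − i)/n = (0 + 1 + … + 154)/155 = 155(155 − 1)/(2·155) = (155 − 1)/2.
Hence E[X] = Σ_{i=1}^{155} (155 − i)/155 = 77 ≈ 77.00000.

E[X] = 77 = 77.00000.


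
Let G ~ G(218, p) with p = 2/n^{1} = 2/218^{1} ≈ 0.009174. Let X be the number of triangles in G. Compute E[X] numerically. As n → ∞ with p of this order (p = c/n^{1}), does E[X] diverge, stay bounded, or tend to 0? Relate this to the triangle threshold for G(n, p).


Number of potential triangles: C(218, 3) = 1703016.
Each occurs with probability p³ ≈ (0.009174)³ ≈ 7.721835e-07.
By linearity: E[X] = C(218, 3)·p³ ≈ 1703016 · 7.721835e-07 ≈ 1.3150.
Here α = 1, so p = 2/n is exactly at the triangle threshold p ~ 1/n. Asymptotically E[X] → c³/6 = 2³/6 = 4/3 ≈ 1.3333, a bounded constant. In this regime the triangle count is asymptotically Poisson(c³/6).

E[X] ≈ 1.3150; in regime p = Θ(1/n^{1}) E[X] stays bounded (at the triangle threshold p ~ 1/n).


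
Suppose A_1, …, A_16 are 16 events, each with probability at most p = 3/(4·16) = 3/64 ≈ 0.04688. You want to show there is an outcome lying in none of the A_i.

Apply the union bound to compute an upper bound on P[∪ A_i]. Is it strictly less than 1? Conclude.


Union bound: P[∪_{i=1}^{16} A_i] ≤ Σ_i P[A_i] ≤ 16·p = 16·(3/64) = 3/4.
Numerically: 3/4 ≈ 0.75000.
Is 3/4 < 1? YES.
Since P[∪ A_i] ≤ 3/4 < 1, the complement has P[∩ A_i^c] ≥ 1 − 3/4 = 1/4 > 0, so some outcome avoids every A_i.

16·p = 3/4 ≈ 0.75000; existence CERTIFIED by the union bound.


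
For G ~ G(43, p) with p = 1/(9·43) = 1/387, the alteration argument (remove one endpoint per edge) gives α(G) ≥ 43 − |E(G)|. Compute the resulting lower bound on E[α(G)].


E[|E(G)|] = C(43, 2)·p = 903 · (1/387) = 7/3.
E[α(G)] ≥ n − E[|E(G)|] = 43 − 7/3 = 122/3.
Numerically: ≈ 40.666667.
(This is only a lower bound; the true E[α(G)] may be larger.)

E[α(G)] ≥ 122/3 ≈ 40.666667.


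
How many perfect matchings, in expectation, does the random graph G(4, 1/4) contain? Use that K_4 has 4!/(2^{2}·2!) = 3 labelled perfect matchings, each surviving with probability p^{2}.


K_4 has 4!/(2^{2}·2!) = 3 labelled perfect matchings.
For each such perfect matching H, let X_H = 1 if all 2 edges of H are present in G. Then P[X_H = 1] = p^{2} = (1/4)^{2} = 1/16.
Summing the indicators: E[X] = Σ_H E[X_H] = 3 · p^{2} = 3 · 1/16 = 3/16.
Numerically: E[X] ≈ 0.1875.

E[X] = 3 · (1/4)^{2} = 3/16 ≈ 0.1875.


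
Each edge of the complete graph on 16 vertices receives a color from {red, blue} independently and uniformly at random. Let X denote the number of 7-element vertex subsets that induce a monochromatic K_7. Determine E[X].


Let X = Σ_S X_S over the C(16, 7) = 11440 subsets S of size 7, where X_S = 1 if the K_7 on S is monochromatic.
For a fixed S, the K_7 on S has C(7, 2) = 21 edges. P[all 21 edges red] = (1/2)^21, and likewise for blue, so P[monochromatic] = 2·(1/2)^21 = 2^{1 − 21} = 1/1048576.
By linearity of expectation: E[X] = C(16, 7) · 2^{1 − 21} = 11440 · 1/1048576 = 715/65536.
Numerically: E[X] ≈ 0.0109.

E[X] = C(16,7)·2^(1−C(7,2)) = 715/65536 ≈ 0.0109.


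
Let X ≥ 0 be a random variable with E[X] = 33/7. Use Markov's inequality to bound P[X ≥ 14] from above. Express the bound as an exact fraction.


μ = E[X] = 33/7, a = 14.
Markov: P[X ≥ 14] ≤ μ/a = (33/7)/14 = 33/98.
Numerically: ≈ 0.336735.
(Since a = 14 > μ = 4.714286, the bound 33/98 is < 1 and informative.)

P[X ≥ 14] ≤ 33/98 ≈ 0.336735.


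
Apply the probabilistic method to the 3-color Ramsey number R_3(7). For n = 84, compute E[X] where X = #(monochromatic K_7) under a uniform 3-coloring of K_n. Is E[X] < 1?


E[X] = C(84, 7) · 3^{1 − 21} = 4529365776 · 3^{−20} = 4529365776/3486784401.
As a reduced fraction: E[X] = 55918096/43046721 ≈ 1.2990094.
Is E[X] < 1? NO.
Since E[X] ≥ 1, the first-moment bound is inconclusive at n = 84; it does NOT by itself certify R_3(7) > 84.

E[X] = 55918096/43046721 ≈ 1.2990094; E[X] ≥ 1; first-moment method inconclusive here.


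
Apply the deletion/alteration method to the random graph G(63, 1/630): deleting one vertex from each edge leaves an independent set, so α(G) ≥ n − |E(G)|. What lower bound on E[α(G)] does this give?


E[|E(G)|] = C(63, 2)·p = 1953 · (1/630) = 31/10.
E[α(G)] ≥ n − E[|E(G)|] = 63 − 31/10 = 599/10.
Numerically: ≈ 59.9000.
(This is only a lower bound; the true E[α(G)] may be larger.)

E[α(G)] ≥ 599/10 ≈ 59.9000.


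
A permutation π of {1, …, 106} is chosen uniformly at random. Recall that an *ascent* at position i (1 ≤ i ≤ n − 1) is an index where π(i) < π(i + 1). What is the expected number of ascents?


Write X = Σ X_I over i = 1, …, 105, with X_I the indicator of one ascent.
There are 105 indicators.
For each fixed i, the pair (π(i), π(i+1)) is a uniformly random ordered pair of distinct values from {1, …, 106}; by symmetry P[π(i) < π(i+1)] = 1/2.
By linearity: E[X] = 105 · (1/2) = (106 − 1) · (1/2) = 105/2 ≈ 52.5000.

E[X] = 105/2 = 52.5000.


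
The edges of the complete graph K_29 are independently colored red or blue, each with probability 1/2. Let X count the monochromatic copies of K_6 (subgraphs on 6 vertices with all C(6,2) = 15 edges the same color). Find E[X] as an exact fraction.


Let X = Σ_S X_S over the C(29, 6) = 475020 subsets S of size 6, where X_S = 1 if the K_6 on S is monochromatic.
For a fixed S, the K_6 on S has C(6, 2) = 15 edges. P[all 15 edges red] = (1/2)^15, and likewise for blue, so P[monochromatic] = 2·(1/2)^15 = 2^{1 − 15} = 1/16384.
By linearity of expectation: E[X] = C(29, 6) · 2^{1 − 15} = 475020 · 1/16384 = 118755/4096.
Numerically: E[X] ≈ 28.992920.

E[X] = C(29,6)·2^(1−C(6,2)) = 118755/4096 ≈ 28.992920.


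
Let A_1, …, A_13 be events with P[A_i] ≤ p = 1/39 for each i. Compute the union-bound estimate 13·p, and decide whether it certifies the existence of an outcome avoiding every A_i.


Union bound: P[∪_{i=1}^{13} A_i] ≤ Σ_i P[A_i] ≤ 13·p = 13·(1/39) = 1/3.
Numerically: 1/3 ≈ 0.33333.
Is 1/3 < 1? YES.
Since P[∪ A_i] ≤ 1/3 < 1, the complement has P[∩ A_i^c] ≥ 1 − 1/3 = 2/3 > 0, so some outcome avoids every A_i.

13·p = 1/3 ≈ 0.33333; existence CERTIFIED by the union bound.


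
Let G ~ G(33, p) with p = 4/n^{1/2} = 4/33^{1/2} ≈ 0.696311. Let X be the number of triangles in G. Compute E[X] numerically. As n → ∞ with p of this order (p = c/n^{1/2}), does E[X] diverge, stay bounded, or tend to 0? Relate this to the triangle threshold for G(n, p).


Number of potential triangles: C(33, 3) = 5456.
Each occurs with probability p³ ≈ (0.696311)³ ≈ 3.37605151e-01.
By linearity: E[X] = C(33, 3)·p³ ≈ 5456 · 3.37605151e-01 ≈ 1841.973704.
Since α = 1/2 < 1, p = c/n^{1/2} ≫ 1/n is above the triangle threshold p ~ 1/n. Asymptotically E[X] ~ (c³/6)·n^{3(1−α)} = (4³/6)·n^{1.5} → ∞; triangles are abundant w.h.p.

E[X] ≈ 1841.973704; in regime p = Θ(1/n^{1/2}) E[X] diverges (above the triangle threshold p ~ 1/n).


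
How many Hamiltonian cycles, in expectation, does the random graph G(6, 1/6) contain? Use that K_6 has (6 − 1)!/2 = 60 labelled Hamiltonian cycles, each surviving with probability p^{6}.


K_6 has (6 − 1)!/2 = 60 labelled Hamiltonian cycles.
For each such Hamiltonian cycle H, let X_H = 1 if all 6 edges of H are present in G. Then P[X_H = 1] = p^{6} = (1/6)^{6} = 1/46656.
By linearity: E[X] = Σ_H E[X_H] = 60 · p^{6} = 60 · 1/46656 = 5/3888.
Numerically: E[X] ≈ 0.001286.

E[X] = 60 · (1/6)^{6} = 5/3888 ≈ 0.001286.


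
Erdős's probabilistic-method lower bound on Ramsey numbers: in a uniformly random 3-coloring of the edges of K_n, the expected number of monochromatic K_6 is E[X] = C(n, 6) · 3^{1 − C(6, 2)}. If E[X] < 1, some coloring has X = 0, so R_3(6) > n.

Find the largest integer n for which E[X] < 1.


We need C(n, 6) · 3^{1 − 15} < 1, i.e. C(n, 6) < 3^{15 − 1} = 4782969.
Check values of n near the boundary:
  n = 40: C(40, 6) = 3838380; 3838380 < 4782969? YES
  n = 41: C(41, 6) = 4496388; 4496388 < 4782969? YES
  n = 42: C(42, 6) = 5245786; 5245786 < 4782969? NO
The largest n with C(n, 6) < 4782969 is n = 41 (where E[X] = 1498796/1594323 ≈ 0.940). Hence R_3(6) > 41, i.e. R_3(6) ≥ 42.

Largest n = 41; hence R_3(6) > 41.


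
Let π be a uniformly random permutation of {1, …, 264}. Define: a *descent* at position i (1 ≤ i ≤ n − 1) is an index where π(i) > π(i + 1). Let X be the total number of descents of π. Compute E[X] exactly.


Write X = Σ X_I over i = 1, …, 263, with X_I the indicator of one descent.
There are 263 indicators.
For each fixed i, the pair (π(i), π(i+1)) is a uniformly random ordered pair of distinct values from {1, …, 264}; by symmetry P[π(i) > π(i+1)] = 1/2.
By linearity: E[X] = 263 · (1/2) = (264 − 1) · (1/2) = 263/2 ≈ 131.5000.

E[X] = 263/2 = 131.5000.


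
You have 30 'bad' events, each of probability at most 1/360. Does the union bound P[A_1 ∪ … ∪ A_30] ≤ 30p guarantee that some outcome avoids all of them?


Union bound: P[∪_{i=1}^{30} A_i] ≤ Σ_i P[A_i] ≤ 30·p = 30·(1/360) = 1/12.
Numerically: 1/12 ≈ 0.0833.
Is 1/12 < 1? YES.
Since P[∪ A_i] ≤ 1/12 < 1, the complement has P[∩ A_i^c] ≥ 1 − 1/12 = 11/12 > 0, so some outcome avoids every A_i.

30·p = 1/12 ≈ 0.0833; existence CERTIFIED by the union bound.


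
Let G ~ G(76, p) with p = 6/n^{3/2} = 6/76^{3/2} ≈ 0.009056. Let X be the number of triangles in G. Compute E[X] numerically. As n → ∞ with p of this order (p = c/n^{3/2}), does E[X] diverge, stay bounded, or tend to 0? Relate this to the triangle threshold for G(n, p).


Number of potential triangles: C(76, 3) = 70300.
Each occurs with probability p³ ≈ (0.009056)³ ≈ 7.426644e-07.
By linearity: E[X] = C(76, 3)·p³ ≈ 70300 · 7.426644e-07 ≈ 0.0522.
Since α = 3/2 > 1, p = c/n^{3/2} = o(1/n) is below the triangle threshold p ~ 1/n. Asymptotically E[X] ~ (c³/6)·n^{3(1−α)} = (6³/6)·n^{-1.5} → 0, so by Markov's inequality G has no triangles w.h.p.

E[X] ≈ 0.0522; in regime p = Θ(1/n^{3/2}) E[X] tends to 0 (below the triangle threshold p ~ 1/n).


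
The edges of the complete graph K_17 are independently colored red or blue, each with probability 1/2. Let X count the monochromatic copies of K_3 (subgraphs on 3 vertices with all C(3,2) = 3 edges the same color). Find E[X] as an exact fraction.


Let X = Σ_S X_S over the C(17, 3) = 680 subsets S of size 3, where X_S = 1 if the K_3 on S is monochromatic.
For a fixed S, the K_3 on S has C(3, 2) = 3 edges. P[all 3 edges red] = (1/2)^3, and likewise for blue, so P[monochromatic] = 2·(1/2)^3 = 2^{1 − 3} = 1/4.
By linearity of expectation: E[X] = C(17, 3) · 2^{1 − 3} = 680 · 1/4 = 170.
Numerically: E[X] ≈ 170.000.

E[X] = C(17,3)·2^(1−C(3,2)) = 170 ≈ 170.000.


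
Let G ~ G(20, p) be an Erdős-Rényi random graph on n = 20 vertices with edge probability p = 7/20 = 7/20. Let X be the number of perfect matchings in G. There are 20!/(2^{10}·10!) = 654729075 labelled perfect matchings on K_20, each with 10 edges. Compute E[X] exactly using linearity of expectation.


K_20 has 20!/(2^{10}·10!) = 654729075 labelled perfect matchings.
For each such perfect matching H, let X_H = 1 if all 10 edges of H are present in G. Then P[X_H = 1] = p^{10} = (7/20)^{10} = 282475249/10240000000000.
By linearity of expectation: E[X] = Σ_H E[X_H] = 654729075 · p^{10} = 654729075 · 282475249/10240000000000 = 7397790339526587/409600000000.
Numerically: E[X] ≈ 1.806e+04.

E[X] = 654729075 · (7/20)^{10} = 7397790339526587/409600000000 ≈ 1.806e+04.


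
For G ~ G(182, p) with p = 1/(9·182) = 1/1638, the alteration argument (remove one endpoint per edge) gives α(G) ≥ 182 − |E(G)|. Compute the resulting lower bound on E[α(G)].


E[|E(G)|] = C(182, 2)·p = 16471 · (1/1638) = 181/18.
E[α(G)] ≥ n − E[|E(G)|] = 182 − 181/18 = 3095/18.
Numerically: ≈ 171.944444.
(This is only a lower bound; the true E[α(G)] may be larger.)

E[α(G)] ≥ 3095/18 ≈ 171.944444.


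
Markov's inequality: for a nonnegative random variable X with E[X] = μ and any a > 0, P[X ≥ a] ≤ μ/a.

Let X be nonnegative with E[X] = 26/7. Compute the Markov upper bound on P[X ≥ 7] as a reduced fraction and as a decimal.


μ = E[X] = 26/7, a = 7.
Markov: P[X ≥ 7] ≤ μ/a = (26/7)/7 = 26/49.
Numerically: ≈ 0.530612.
(Since a = 7 > μ = 3.714286, the bound 26/49 is < 1 and informative.)

P[X ≥ 7] ≤ 26/49 ≈ 0.530612.


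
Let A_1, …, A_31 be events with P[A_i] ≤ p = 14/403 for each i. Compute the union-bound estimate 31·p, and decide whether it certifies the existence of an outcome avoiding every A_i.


Union bound: P[∪_{i=1}^{31} A_i] ≤ Σ_i P[A_i] ≤ 31·p = 31·(14/403) = 14/13.
Numerically: 14/13 ≈ 1.076923.
Is 14/13 < 1? NO.
Since the bound 14/13 is ≥ 1, the union bound is uninformative here; it does NOT by itself certify existence.

31·p = 14/13 ≈ 1.076923; existence NOT certified by the union bound.


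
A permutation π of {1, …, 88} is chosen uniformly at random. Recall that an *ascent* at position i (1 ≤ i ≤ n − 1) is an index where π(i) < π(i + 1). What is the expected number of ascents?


Write X = Σ X_I over i = 1, …, 87, with X_I the indicator of one ascent.
There are 87 indicators.
For each fixed i, the pair (π(i), π(i+1)) is a uniformly random ordered pair of distinct values from {1, …, 88}; by symmetry P[π(i) < π(i+1)] = 1/2.
By linearity: E[X] = 87 · (1/2) = (88 − 1) · (1/2) = 87/2 ≈ 43.500.

E[X] = 87/2 = 43.500.


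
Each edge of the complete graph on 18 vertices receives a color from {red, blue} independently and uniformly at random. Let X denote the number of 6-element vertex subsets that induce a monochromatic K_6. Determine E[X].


Let X = Σ_S X_S over the C(18, 6) = 18564 subsets S of size 6, where X_S = 1 if the K_6 on S is monochromatic.
For a fixed S, the K_6 on S has C(6, 2) = 15 edges. P[all 15 edges red] = (1/2)^15, and likewise for blue, so P[monochromatic] = 2·(1/2)^15 = 2^{1 − 15} = 1/16384.
By linearity: E[X] = C(18, 6) · 2^{1 − 15} = 18564 · 1/16384 = 4641/4096.
Numerically: E[X] ≈ 1.133057.

E[X] = C(18,6)·2^(1−C(6,2)) = 4641/4096 ≈ 1.133057.


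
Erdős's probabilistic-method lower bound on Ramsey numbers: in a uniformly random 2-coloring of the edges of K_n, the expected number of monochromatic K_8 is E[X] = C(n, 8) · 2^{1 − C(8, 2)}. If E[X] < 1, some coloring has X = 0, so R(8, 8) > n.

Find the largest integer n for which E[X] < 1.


We need C(n, 8) · 2^{1 − 28} < 1, i.e. C(n, 8) < 2^{28 − 1} = 134217728.
Check values of n near the boundary:
  n = 37: C(37, 8) = 38608020; 38608020 < 134217728? YES
  n = 38: C(38, 8) = 48903492; 48903492 < 134217728? YES
  n = 39: C(39, 8) = 61523748; 61523748 < 134217728? YES
  n = 40: C(40, 8) = 76904685; 76904685 < 134217728? YES
  n = 41: C(41, 8) = 95548245; 95548245 < 134217728? YES
  n = 42: C(42, 8) = 118030185; 118030185 < 134217728? YES
  n = 43: C(43, 8) = 145008513; 145008513 < 134217728? NO
The largest n with C(n, 8) < 134217728 is n = 42 (where E[X] = 118030185/134217728 ≈ 0.8794). Hence R(8, 8) > 42, i.e. R(8, 8) ≥ 43.

Largest n = 42; hence R(8, 8) > 42.


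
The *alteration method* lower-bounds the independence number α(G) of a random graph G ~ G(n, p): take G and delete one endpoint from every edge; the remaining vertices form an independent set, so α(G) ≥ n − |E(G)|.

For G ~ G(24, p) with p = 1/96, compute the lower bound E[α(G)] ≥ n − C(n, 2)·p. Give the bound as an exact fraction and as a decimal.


E[|E(G)|] = C(24, 2)·p = 276 · (1/96) = 23/8.
E[α(G)] ≥ n − E[|E(G)|] = 24 − 23/8 = 169/8.
Numerically: ≈ 21.125.
(This is only a lower bound; the true E[α(G)] may be larger.)

E[α(G)] ≥ 169/8 ≈ 21.125.


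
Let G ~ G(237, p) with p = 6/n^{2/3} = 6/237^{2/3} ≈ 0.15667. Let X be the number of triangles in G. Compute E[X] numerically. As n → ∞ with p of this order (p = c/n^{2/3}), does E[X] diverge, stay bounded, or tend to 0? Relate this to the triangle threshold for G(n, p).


Number of potential triangles: C(237, 3) = 2190670.
Each occurs with probability p³ ≈ (0.15667)³ ≈ 3.8455376e-03.
By linearity: E[X] = C(237, 3)·p³ ≈ 2190670 · 3.8455376e-03 ≈ 8424.30380.
Since α = 2/3 < 1, p = c/n^{2/3} ≫ 1/n is above the triangle threshold p ~ 1/n. Asymptotically E[X] ~ (c³/6)·n^{3(1−α)} = (6³/6)·n^{1} → ∞; triangles are abundant w.h.p.

E[X] ≈ 8424.30380; in regime p = Θ(1/n^{2/3}) E[X] diverges (above the triangle threshold p ~ 1/n).


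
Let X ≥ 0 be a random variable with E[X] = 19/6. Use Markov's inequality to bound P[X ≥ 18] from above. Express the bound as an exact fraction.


μ = E[X] = 19/6, a = 18.
Markov: P[X ≥ 18] ≤ μ/a = (19/6)/18 = 19/108.
Numerically: ≈ 0.17593.
(Since a = 18 > μ = 3.16667, the bound 19/108 is < 1 and informative.)

P[X ≥ 18] ≤ 19/108 ≈ 0.17593.


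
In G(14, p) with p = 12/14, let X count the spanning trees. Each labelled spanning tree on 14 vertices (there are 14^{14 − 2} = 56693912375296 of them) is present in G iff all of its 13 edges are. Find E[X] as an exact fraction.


K_14 has 14^{14 − 2} = 56693912375296 labelled spanning trees.
For each such spanning tree H, let X_H = 1 if all 13 edges of H are present in G. Then P[X_H = 1] = p^{13} = (6/7)^{13} = 13060694016/96889010407.
Summing the indicators: E[X] = Σ_H E[X_H] = 56693912375296 · p^{13} = 56693912375296 · 13060694016/96889010407 = 53496602689536/7.
Numerically: E[X] ≈ 7.64237e+12.

E[X] = 56693912375296 · (6/7)^{13} = 53496602689536/7 ≈ 7.64237e+12.


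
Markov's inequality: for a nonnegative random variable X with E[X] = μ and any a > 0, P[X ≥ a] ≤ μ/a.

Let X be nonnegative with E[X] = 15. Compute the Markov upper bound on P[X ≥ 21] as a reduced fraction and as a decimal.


μ = E[X] = 15, a = 21.
Markov: P[X ≥ 21] ≤ μ/a = (15)/21 = 5/7.
Numerically: ≈ 0.714.
(Since a = 21 > μ = 15.000, the bound 5/7 is < 1 and informative.)

P[X ≥ 21] ≤ 5/7 ≈ 0.714.


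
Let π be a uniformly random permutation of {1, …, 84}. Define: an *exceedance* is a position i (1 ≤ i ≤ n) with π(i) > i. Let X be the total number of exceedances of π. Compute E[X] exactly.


Write X = Σ_{i=1}^{84} X_i, where X_i = 1_{π(i) > i}.
For each fixed i, π(i) is uniform over {1, …, 84} (marginal of a uniform permutation), so P[π(i) > i] = (n − i)/n. Summing: Σ_{i=1}^{84} (n − i)/n = (0 + 1 + … + 83)/84 = 84(84 − 1)/(2·84) = (84 − 1)/2.
Hence E[X] = Σ_{i=1}^{84} (84 − i)/84 = 83/2 ≈ 41.500.

E[X] = 83/2 = 41.500.


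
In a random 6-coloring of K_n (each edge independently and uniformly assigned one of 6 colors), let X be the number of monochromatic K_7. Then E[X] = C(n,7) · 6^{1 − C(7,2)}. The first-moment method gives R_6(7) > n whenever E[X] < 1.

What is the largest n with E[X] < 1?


We need C(n, 7) · 6^{1 − 21} < 1, i.e. C(n, 7) < 6^{21 − 1} = 3656158440062976.
Check values of n near the boundary:
  n = 564: C(564, 7) = 3469685994423792; 3469685994423792 < 3656158440062976? YES
  n = 565: C(565, 7) = 3513212521235560; 3513212521235560 < 3656158440062976? YES
  n = 566: C(566, 7) = 3557206237959440; 3557206237959440 < 3656158440062976? YES
  n = 567: C(567, 7) = 3601671315933933; 3601671315933933 < 3656158440062976? YES
  n = 568: C(568, 7) = 3646611956239704; 3646611956239704 < 3656158440062976? YES
  n = 569: C(569, 7) = 3692032389858348; 3692032389858348 < 3656158440062976? NO
The largest n with C(n, 7) < 3656158440062976 is n = 568 (where E[X] = 16882462760369/16926659444736 ≈ 0.99739). Hence R_6(7) > 568, i.e. R_6(7) ≥ 569.

Largest n = 568; hence R_6(7) > 568.


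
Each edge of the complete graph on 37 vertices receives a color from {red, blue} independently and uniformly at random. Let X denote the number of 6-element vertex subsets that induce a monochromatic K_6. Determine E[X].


Let X = Σ_S X_S over the C(37, 6) = 2324784 subsets S of size 6, where X_S = 1 if the K_6 on S is monochromatic.
For a fixed S, the K_6 on S has C(6, 2) = 15 edges. P[all 15 edges red] = (1/2)^15, and likewise for blue, so P[monochromatic] = 2·(1/2)^15 = 2^{1 − 15} = 1/16384.
Summing: E[X] = C(37, 6) · 2^{1 − 15} = 2324784 · 1/16384 = 145299/1024.
Numerically: E[X] ≈ 141.8936.

E[X] = C(37,6)·2^(1−C(6,2)) = 145299/1024 ≈ 141.8936.


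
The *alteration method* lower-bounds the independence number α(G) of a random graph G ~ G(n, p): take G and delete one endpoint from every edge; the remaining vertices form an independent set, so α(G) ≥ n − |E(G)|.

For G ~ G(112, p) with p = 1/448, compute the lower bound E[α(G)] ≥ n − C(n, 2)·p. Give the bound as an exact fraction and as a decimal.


E[|E(G)|] = C(112, 2)·p = 6216 · (1/448) = 111/8.
E[α(G)] ≥ n − E[|E(G)|] = 112 − 111/8 = 785/8.
Numerically: ≈ 98.125000.
(This is only a lower bound; the true E[α(G)] may be larger.)

E[α(G)] ≥ 785/8 ≈ 98.125000.


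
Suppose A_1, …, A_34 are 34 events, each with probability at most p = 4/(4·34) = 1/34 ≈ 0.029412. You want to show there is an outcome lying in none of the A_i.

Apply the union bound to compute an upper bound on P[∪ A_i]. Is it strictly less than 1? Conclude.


Union bound: P[∪_{i=1}^{34} A_i] ≤ Σ_i P[A_i] ≤ 34·p = 34·(1/34) = 1.
Numerically: 1 ≈ 1.000000.
Is 1 < 1? NO.
Since the bound 1 is ≥ 1, the union bound is uninformative here; it does NOT by itself certify existence.

34·p = 1 ≈ 1.000000; existence NOT certified by the union bound.


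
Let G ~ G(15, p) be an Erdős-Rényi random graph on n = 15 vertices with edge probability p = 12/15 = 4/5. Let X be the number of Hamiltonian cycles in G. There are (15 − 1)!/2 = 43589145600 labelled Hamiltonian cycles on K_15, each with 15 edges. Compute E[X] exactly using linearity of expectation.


K_15 has (15 − 1)!/2 = 43589145600 labelled Hamiltonian cycles.
For each such Hamiltonian cycle H, let X_H = 1 if all 15 edges of H are present in G. Then P[X_H = 1] = p^{15} = (4/5)^{15} = 1073741824/30517578125.
By linearity of expectation: E[X] = Σ_H E[X_H] = 43589145600 · p^{15} = 43589145600 · 1073741824/30517578125 = 1872139548125822976/1220703125.
Numerically: E[X] ≈ 1.53366e+09.

E[X] = 43589145600 · (4/5)^{15} = 1872139548125822976/1220703125 ≈ 1.53366e+09.
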